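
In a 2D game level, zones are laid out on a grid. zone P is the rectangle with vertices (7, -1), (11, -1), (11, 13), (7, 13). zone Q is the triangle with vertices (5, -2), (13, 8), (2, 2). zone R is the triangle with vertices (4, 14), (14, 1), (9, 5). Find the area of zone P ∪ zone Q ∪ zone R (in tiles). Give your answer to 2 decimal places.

80.23

By inclusion–exclusion:
Individual areas: |zone P| = 56, |zone Q| = 31, |zone R| = 12.5.
|zone P∩zone Q| = 11.2727.
|zone P∩zone R| = 8.
|zone Q∩zone R| = 2.3713.
|zone P∩zone Q∩zone R| = 2.3713.
|zone P ∪ zone Q ∪ zone R| = 99.5 − 21.6441 + 2.3713 = 80.23.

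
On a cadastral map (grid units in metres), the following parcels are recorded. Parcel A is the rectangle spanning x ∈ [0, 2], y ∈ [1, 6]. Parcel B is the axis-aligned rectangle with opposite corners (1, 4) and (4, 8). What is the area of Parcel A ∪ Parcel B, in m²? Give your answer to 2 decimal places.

20.00

By inclusion–exclusion:
Individual areas: |Parcel A| = 10, |Parcel B| = 12.
|Parcel A∩Parcel B|: x∈[1,2], y∈[4,6] → 1·2 = 2.
|Parcel A ∪ Parcel B| = 22 − 2 = 20.00.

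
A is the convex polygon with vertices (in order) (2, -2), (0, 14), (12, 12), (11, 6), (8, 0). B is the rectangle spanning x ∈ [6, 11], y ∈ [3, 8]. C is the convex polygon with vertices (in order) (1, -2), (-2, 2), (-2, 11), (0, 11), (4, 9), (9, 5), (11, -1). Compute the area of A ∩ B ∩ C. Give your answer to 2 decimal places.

10.25

The intersection is the polygon with vertices (6,3), (6,7.4), (9,5), (9.6,3.2), (9.5,3).
By the shoelace formula its area is 10.25.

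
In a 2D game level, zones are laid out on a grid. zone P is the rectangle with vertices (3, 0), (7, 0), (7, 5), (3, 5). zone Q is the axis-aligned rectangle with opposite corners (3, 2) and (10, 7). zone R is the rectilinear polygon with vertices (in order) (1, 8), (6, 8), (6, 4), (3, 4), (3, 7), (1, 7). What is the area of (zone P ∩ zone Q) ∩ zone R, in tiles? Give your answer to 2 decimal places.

3.00

The region (zone P ∩ zone Q) ∩ zone R is the polygon with vertices (3,5), (6,5), (6,4), (3,4).
By the shoelace formula its area is 3.00.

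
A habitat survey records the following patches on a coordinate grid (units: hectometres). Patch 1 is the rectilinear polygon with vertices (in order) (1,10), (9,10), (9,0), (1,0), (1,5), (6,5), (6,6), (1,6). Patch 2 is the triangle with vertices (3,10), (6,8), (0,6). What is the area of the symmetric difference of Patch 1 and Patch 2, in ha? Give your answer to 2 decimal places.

|Patch 1| = 75, |Patch 2| = 9, |Patch 1∩Patch 2| = 8.5.
|Patch 1 △ Patch 2| = |Patch 1| + |Patch 2| − 2·|Patch 1∩Patch 2| = 75 + 9 − 17 = 67.00.

67.00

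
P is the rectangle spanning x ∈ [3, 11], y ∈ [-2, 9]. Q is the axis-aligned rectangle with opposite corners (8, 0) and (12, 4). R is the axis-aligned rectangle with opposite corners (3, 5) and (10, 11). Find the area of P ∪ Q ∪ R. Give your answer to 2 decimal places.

By inclusion–exclusion:
Individual areas: |P| = 88, |Q| = 16, |R| = 42.
|P∩Q|: x∈[8,11], y∈[0,4] → 3·4 = 12.
|P∩R|: x∈[3,10], y∈[5,9] → 7·4 = 28.
|Q∩R| = 0 (no overlap).
|P∩Q∩R| = 0.
|P ∪ Q ∪ R| = 146 − 40 + 0 = 106.00.

106.00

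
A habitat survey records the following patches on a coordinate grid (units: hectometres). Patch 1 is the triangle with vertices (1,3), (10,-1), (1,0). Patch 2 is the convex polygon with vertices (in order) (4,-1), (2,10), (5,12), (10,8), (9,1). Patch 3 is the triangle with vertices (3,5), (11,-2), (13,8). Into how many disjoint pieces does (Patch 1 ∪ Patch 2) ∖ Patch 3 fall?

(Patch 1 ∪ Patch 2) ∖ Patch 3 is a single connected region.

1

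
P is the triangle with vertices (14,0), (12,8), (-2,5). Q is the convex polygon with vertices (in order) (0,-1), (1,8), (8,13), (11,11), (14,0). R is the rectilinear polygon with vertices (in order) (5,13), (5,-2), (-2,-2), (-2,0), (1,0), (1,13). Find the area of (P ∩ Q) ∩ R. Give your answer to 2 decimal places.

The region (P ∩ Q) ∩ R is the polygon with vertices (1,4.062), (1,5.643), (5,6.5), (5,2.812).
By the shoelace formula its area is 10.54.

10.54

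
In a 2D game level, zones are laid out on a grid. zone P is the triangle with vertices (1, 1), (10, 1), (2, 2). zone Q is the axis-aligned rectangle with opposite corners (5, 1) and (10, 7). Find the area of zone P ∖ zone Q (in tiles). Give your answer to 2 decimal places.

2.94

|zone P| = 4.5, |zone P∩zone Q| = 1.5625.
|zone P ∖ zone Q| = |zone P| − |zone P∩zone Q| = 4.5 − 1.5625 = 2.94.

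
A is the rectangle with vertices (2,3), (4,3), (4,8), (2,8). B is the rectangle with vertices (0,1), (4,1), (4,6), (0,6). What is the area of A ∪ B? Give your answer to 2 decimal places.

By inclusion–exclusion:
Individual areas: |A| = 10, |B| = 20.
|A∩B|: x∈[2,4], y∈[3,6] → 2·3 = 6.
|A ∪ B| = 30 − 6 = 24.00.

24.00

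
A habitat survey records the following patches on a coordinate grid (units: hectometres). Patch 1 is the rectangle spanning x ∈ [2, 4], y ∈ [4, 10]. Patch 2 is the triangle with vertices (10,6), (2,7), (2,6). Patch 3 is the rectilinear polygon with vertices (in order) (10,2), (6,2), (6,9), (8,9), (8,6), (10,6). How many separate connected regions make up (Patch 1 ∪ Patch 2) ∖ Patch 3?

(Patch 1 ∪ Patch 2) ∖ Patch 3 splits into 2 disjoint pieces (area 13.25, area 0.25).

2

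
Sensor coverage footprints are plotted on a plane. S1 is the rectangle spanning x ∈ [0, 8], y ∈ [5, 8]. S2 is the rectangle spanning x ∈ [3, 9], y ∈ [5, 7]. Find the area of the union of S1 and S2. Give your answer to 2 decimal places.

By inclusion–exclusion:
Individual areas: |S1| = 24, |S2| = 12.
|S1∩S2|: x∈[3,8], y∈[5,7] → 5·2 = 10.
|S1 ∪ S2| = 36 − 10 = 26.00.

26.00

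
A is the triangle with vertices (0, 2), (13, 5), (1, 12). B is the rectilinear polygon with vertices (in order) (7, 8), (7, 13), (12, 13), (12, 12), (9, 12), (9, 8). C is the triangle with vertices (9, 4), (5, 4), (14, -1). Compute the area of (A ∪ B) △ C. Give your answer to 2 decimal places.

84.09

|A ∪ B| = 76.2857.
|(A ∪ B) ∩ C| = 1.096.
|(A ∪ B) △ C| = 76.2857 + 10 − 2.192 = 84.09.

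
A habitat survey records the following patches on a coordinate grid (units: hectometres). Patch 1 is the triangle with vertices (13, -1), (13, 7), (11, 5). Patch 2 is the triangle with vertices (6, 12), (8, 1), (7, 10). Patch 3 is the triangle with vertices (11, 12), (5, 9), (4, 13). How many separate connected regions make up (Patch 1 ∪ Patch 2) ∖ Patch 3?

2

(Patch 1 ∪ Patch 2) ∖ Patch 3 splits into 2 disjoint pieces (area 8, area 2.7708).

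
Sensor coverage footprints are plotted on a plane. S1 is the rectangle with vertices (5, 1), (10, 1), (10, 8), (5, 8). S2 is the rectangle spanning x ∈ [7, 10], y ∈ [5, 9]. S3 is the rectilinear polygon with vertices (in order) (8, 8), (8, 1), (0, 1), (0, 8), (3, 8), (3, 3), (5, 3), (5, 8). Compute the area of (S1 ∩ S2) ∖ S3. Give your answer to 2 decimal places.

6.00

|S1 ∩ S2| = 9.
|(S1 ∩ S2) ∩ S3| = 3.
|(S1 ∩ S2) ∖ S3| = 9 − 3 = 6.00.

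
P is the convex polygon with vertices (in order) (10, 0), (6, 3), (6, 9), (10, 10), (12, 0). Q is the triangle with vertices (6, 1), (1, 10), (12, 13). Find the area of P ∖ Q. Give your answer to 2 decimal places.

|P| = 42, |P∩Q| = 17.3442.
|P ∖ Q| = |P| − |P∩Q| = 42 − 17.3442 = 24.66.

24.66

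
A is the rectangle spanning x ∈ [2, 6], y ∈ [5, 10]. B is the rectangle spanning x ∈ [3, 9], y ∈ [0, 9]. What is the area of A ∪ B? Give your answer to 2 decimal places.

62.00

By inclusion–exclusion:
Individual areas: |A| = 20, |B| = 54.
|A∩B|: x∈[3,6], y∈[5,9] → 3·4 = 12.
|A ∪ B| = 74 − 12 = 62.00.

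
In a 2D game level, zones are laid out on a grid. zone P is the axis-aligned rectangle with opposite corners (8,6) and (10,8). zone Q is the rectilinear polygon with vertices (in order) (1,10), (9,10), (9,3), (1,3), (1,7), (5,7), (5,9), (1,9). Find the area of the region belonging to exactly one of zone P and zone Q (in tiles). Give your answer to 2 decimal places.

|zone P| = 4, |zone Q| = 48, |zone P∩zone Q| = 2.
|zone P △ zone Q| = |zone P| + |zone Q| − 2·|zone P∩zone Q| = 4 + 48 − 4 = 48.00.

48.00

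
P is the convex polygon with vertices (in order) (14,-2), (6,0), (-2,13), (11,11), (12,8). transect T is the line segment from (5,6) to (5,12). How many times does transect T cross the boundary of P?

The segment meets the boundary at (5,11.923).

1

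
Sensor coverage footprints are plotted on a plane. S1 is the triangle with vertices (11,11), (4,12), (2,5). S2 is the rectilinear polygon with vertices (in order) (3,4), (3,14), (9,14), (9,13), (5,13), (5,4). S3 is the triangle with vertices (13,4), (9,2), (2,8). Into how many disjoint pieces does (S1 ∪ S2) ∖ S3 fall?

2

(S1 ∪ S2) ∖ S3 splits into 2 disjoint pieces (area 32.1225, area 5.7767).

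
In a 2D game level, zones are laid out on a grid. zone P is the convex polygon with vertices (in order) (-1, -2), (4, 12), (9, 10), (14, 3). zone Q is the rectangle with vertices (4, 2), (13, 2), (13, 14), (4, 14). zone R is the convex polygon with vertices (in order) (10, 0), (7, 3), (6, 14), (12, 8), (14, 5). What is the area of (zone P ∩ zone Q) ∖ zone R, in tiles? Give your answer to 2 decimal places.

26.47

|zone P ∩ zone Q| = 65.1333.
|(zone P ∩ zone Q) ∩ zone R| = 38.663.
|(zone P ∩ zone Q) ∖ zone R| = 65.1333 − 38.663 = 26.47.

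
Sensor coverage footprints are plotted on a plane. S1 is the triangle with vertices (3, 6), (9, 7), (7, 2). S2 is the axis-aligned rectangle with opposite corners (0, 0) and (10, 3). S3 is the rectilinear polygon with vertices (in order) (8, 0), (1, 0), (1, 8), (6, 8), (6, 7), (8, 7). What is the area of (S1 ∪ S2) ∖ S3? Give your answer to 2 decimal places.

|S1 ∪ S2| = 43.3.
|(S1 ∪ S2) ∩ S3| = 33.1333.
|(S1 ∪ S2) ∖ S3| = 43.3 − 33.1333 = 10.17.

10.17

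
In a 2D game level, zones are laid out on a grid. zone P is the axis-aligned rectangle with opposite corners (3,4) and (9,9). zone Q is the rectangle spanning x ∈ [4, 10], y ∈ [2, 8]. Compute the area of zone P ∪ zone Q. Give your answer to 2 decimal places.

By inclusion–exclusion:
Individual areas: |zone P| = 30, |zone Q| = 36.
|zone P∩zone Q|: x∈[4,9], y∈[4,8] → 5·4 = 20.
|zone P ∪ zone Q| = 66 − 20 = 46.00.

46.00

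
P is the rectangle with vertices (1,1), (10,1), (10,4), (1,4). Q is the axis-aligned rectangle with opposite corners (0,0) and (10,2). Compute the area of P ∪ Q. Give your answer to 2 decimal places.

38.00

By inclusion–exclusion:
Individual areas: |P| = 27, |Q| = 20.
|P∩Q|: x∈[1,10], y∈[1,2] → 9·1 = 9.
|P ∪ Q| = 47 − 9 = 38.00.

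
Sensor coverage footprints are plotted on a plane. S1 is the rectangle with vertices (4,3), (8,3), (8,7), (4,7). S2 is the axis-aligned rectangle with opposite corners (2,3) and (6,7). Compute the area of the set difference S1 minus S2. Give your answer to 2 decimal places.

8.00

|S1∩S2|: x∈[4,6], y∈[3,7] → 2·4 = 8.
|S1| = 16.
|S1 ∖ S2| = |S1| − |S1∩S2| = 16 − 8 = 8.00.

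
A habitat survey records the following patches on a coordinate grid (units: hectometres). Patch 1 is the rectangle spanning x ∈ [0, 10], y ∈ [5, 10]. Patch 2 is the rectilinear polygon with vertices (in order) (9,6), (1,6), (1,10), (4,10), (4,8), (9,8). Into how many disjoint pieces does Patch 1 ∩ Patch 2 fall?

Patch 1 ∩ Patch 2 is a single connected region.

1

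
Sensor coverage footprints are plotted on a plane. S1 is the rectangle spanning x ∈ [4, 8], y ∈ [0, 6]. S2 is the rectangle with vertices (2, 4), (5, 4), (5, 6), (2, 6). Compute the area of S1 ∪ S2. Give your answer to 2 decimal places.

By inclusion–exclusion:
Individual areas: |S1| = 24, |S2| = 6.
|S1∩S2|: x∈[4,5], y∈[4,6] → 1·2 = 2.
|S1 ∪ S2| = 30 − 2 = 28.00.

28.00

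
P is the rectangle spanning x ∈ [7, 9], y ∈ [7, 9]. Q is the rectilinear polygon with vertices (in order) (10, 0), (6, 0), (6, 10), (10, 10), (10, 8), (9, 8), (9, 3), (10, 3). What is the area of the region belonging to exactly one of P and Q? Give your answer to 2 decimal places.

|P| = 4, |Q| = 35, |P∩Q| = 4.
|P △ Q| = |P| + |Q| − 2·|P∩Q| = 4 + 35 − 8 = 31.00.

31.00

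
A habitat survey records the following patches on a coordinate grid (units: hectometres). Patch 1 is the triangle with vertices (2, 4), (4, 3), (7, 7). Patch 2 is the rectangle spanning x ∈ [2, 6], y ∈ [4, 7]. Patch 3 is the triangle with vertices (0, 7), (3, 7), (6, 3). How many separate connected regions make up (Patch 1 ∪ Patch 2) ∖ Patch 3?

2

(Patch 1 ∪ Patch 2) ∖ Patch 3 splits into 2 disjoint pieces (area 3.4444, area 5.9917).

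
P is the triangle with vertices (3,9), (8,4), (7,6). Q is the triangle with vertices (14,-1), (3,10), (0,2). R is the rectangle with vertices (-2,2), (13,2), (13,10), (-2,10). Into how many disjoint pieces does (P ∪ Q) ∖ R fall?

(P ∪ Q) ∖ R is a single connected region.

1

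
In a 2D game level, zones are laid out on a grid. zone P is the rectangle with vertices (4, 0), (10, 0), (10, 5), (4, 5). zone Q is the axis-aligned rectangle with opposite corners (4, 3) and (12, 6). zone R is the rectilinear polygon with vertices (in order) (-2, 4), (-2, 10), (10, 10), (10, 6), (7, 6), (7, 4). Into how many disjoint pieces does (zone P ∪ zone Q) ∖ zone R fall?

(zone P ∪ zone Q) ∖ zone R is a single connected region.

1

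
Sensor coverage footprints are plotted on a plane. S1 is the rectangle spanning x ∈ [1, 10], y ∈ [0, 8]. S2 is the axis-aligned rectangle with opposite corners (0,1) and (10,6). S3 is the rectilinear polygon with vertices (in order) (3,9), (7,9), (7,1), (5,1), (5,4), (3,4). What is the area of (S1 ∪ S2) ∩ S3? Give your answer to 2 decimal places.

22.00

The region (S1 ∪ S2) ∩ S3 is the polygon with vertices (7,8), (7,1), (5,1), (5,4), (3,4), (3,8).
By the shoelace formula its area is 22.00.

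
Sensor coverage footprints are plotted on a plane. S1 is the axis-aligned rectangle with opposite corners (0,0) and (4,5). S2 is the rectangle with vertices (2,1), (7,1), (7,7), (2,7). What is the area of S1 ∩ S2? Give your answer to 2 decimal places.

8.00

|S1∩S2|: x∈[2,4], y∈[1,5] → 2·4 = 8.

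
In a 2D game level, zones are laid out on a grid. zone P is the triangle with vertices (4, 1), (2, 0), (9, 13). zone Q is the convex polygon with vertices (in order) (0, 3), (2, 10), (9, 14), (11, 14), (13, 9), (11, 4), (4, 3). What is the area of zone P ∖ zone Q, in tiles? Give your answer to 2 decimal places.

3.46

|zone P| = 9.5, |zone P∩zone Q| = 6.037.
|zone P ∖ zone Q| = |zone P| − |zone P∩zone Q| = 9.5 − 6.037 = 3.46.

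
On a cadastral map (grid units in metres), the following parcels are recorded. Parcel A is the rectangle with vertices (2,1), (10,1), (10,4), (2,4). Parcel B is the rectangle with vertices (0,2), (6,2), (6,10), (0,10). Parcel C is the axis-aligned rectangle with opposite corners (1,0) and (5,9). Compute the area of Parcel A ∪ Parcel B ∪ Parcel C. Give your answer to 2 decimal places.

By inclusion–exclusion:
Individual areas: |Parcel A| = 24, |Parcel B| = 48, |Parcel C| = 36.
|Parcel A∩Parcel B|: x∈[2,6], y∈[2,4] → 4·2 = 8.
|Parcel A∩Parcel C|: x∈[2,5], y∈[1,4] → 3·3 = 9.
|Parcel B∩Parcel C|: x∈[1,5], y∈[2,9] → 4·7 = 28.
|Parcel A∩Parcel B∩Parcel C| = 6.
|Parcel A ∪ Parcel B ∪ Parcel C| = 108 − 45 + 6 = 69.00.

69.00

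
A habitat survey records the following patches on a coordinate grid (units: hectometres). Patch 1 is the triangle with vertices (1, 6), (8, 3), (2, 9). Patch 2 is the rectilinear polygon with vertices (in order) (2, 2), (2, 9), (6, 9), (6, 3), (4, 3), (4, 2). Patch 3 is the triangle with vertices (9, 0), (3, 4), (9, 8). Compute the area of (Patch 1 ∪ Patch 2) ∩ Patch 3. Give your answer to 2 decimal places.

The region (Patch 1 ∪ Patch 2) ∩ Patch 3 is the polygon with vertices (6,5), (8,3), (6,3.857), (6,3), (4.5,3), (3,4), (6,6).
By the shoelace formula its area is 6.39.

6.39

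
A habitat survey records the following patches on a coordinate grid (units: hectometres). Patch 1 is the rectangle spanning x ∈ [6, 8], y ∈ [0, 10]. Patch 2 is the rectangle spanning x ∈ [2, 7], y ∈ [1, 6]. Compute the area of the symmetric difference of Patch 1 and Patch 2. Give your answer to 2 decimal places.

|Patch 1∩Patch 2|: x∈[6,7], y∈[1,6] → 1·5 = 5.
|Patch 1 △ Patch 2| = |Patch 1| + |Patch 2| − 2·|Patch 1∩Patch 2| = 20 + 25 − 10 = 35.00.

35.00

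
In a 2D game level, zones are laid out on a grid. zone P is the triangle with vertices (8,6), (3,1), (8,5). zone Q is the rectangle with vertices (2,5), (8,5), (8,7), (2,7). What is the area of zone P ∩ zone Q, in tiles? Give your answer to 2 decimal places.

0.50

The intersection is the polygon with vertices (8,6), (8,5), (7,5).
By the shoelace formula its area is 0.50.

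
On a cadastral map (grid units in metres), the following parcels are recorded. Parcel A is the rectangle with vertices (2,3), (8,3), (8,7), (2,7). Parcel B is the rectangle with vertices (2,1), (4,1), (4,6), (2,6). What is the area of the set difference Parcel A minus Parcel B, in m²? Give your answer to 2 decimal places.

18.00

|Parcel A∩Parcel B|: x∈[2,4], y∈[3,6] → 2·3 = 6.
|Parcel A| = 24.
|Parcel A ∖ Parcel B| = |Parcel A| − |Parcel A∩Parcel B| = 24 − 6 = 18.00.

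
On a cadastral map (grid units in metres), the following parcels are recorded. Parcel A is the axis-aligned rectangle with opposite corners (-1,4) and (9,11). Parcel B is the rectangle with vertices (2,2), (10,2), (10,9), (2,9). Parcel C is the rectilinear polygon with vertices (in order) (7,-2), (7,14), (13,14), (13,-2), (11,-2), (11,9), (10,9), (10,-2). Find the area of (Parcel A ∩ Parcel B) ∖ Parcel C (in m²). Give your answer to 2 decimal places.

|Parcel A ∩ Parcel B| = 35.
|(Parcel A ∩ Parcel B) ∩ Parcel C| = 10.
|(Parcel A ∩ Parcel B) ∖ Parcel C| = 35 − 10 = 25.00.

25.00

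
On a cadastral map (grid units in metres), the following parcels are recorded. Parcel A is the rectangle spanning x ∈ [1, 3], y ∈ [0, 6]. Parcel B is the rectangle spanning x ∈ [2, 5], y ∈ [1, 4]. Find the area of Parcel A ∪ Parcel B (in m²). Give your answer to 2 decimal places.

By inclusion–exclusion:
Individual areas: |Parcel A| = 12, |Parcel B| = 9.
|Parcel A∩Parcel B|: x∈[2,3], y∈[1,4] → 1·3 = 3.
|Parcel A ∪ Parcel B| = 21 − 3 = 18.00.

18.00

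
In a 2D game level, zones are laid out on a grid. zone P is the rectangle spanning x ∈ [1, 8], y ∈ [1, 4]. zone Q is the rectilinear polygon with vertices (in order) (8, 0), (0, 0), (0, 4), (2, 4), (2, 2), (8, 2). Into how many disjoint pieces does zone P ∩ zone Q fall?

zone P ∩ zone Q is a single connected region.

1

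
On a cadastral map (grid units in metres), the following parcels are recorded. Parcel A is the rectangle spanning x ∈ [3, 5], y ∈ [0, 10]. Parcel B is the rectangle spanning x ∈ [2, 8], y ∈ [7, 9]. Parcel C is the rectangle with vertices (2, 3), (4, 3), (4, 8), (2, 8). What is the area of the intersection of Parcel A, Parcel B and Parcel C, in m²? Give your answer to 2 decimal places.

1.00

The intersection is the polygon with vertices (3,7), (3,8), (4,8), (4,7).
By the shoelace formula its area is 1.00.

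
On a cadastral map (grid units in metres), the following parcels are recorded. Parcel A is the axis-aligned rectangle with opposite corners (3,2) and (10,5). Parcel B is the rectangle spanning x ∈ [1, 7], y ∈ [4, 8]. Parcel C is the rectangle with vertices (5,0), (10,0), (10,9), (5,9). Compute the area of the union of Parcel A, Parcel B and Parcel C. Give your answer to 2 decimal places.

By inclusion–exclusion:
Individual areas: |Parcel A| = 21, |Parcel B| = 24, |Parcel C| = 45.
|Parcel A∩Parcel B|: x∈[3,7], y∈[4,5] → 4·1 = 4.
|Parcel A∩Parcel C|: x∈[5,10], y∈[2,5] → 5·3 = 15.
|Parcel B∩Parcel C|: x∈[5,7], y∈[4,8] → 2·4 = 8.
|Parcel A∩Parcel B∩Parcel C| = 2.
|Parcel A ∪ Parcel B ∪ Parcel C| = 90 − 27 + 2 = 65.00.

65.00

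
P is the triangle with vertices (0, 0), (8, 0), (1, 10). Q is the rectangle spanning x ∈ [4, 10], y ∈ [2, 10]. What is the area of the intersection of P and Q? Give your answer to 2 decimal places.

4.83

The intersection is the polygon with vertices (6.6,2), (4,2), (4,5.714).
By the shoelace formula its area is 4.83.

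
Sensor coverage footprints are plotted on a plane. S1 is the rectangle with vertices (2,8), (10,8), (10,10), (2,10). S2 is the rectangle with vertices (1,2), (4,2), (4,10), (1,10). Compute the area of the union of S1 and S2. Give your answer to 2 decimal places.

36.00

By inclusion–exclusion:
Individual areas: |S1| = 16, |S2| = 24.
|S1∩S2|: x∈[2,4], y∈[8,10] → 2·2 = 4.
|S1 ∪ S2| = 40 − 4 = 36.00.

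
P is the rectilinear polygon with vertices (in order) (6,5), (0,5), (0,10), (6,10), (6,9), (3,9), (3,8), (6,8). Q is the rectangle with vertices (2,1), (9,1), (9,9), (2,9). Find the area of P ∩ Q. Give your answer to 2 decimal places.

13.00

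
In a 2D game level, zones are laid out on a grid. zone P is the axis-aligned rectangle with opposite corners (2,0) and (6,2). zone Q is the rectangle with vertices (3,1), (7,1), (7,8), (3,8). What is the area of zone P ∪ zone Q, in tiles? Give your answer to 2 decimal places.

By inclusion–exclusion:
Individual areas: |zone P| = 8, |zone Q| = 28.
|zone P∩zone Q|: x∈[3,6], y∈[1,2] → 3·1 = 3.
|zone P ∪ zone Q| = 36 − 3 = 33.00.

33.00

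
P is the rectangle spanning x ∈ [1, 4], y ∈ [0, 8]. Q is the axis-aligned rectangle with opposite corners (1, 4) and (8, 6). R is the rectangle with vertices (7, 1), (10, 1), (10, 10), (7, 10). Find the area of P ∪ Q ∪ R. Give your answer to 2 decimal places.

By inclusion–exclusion:
Individual areas: |P| = 24, |Q| = 14, |R| = 27.
|P∩Q|: x∈[1,4], y∈[4,6] → 3·2 = 6.
|P∩R| = 0 (no overlap).
|Q∩R|: x∈[7,8], y∈[4,6] → 1·2 = 2.
|P∩Q∩R| = 0.
|P ∪ Q ∪ R| = 65 − 8 + 0 = 57.00.

57.00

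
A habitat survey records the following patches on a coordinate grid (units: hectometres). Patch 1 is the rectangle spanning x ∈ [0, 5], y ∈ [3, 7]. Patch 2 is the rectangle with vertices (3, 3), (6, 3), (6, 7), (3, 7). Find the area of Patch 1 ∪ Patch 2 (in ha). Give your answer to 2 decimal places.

By inclusion–exclusion:
Individual areas: |Patch 1| = 20, |Patch 2| = 12.
|Patch 1∩Patch 2|: x∈[3,5], y∈[3,7] → 2·4 = 8.
|Patch 1 ∪ Patch 2| = 32 − 8 = 24.00.

24.00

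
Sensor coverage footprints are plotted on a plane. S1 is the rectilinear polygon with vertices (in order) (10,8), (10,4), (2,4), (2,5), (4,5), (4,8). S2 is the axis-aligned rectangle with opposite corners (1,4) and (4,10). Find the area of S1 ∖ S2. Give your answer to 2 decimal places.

|S1| = 26, |S1∩S2| = 2.
|S1 ∖ S2| = |S1| − |S1∩S2| = 26 − 2 = 24.00.

24.00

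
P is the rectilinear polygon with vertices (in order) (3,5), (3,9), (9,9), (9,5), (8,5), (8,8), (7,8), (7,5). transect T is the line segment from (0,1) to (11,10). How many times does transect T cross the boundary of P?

4

The segment meets the boundary at (9,8.364), (8,7.545), (7,6.727), (4.889,5).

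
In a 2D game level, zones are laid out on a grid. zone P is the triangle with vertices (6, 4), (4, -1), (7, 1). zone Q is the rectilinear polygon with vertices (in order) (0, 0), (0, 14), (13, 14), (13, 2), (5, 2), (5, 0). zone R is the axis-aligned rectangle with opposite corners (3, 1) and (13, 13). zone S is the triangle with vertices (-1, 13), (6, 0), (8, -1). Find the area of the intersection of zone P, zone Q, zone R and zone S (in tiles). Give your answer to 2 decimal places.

0.36

The intersection is the polygon with vertices (5.2,2), (5.534,2.836), (6.071,2).
By the shoelace formula its area is 0.36.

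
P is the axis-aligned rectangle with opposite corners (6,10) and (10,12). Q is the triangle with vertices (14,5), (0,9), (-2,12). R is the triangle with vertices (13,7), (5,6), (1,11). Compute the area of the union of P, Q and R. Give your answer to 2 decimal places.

By inclusion–exclusion:
Individual areas: |P| = 8, |Q| = 17, |R| = 22.
|P∩Q| = 0.
|P∩R| = 0.
|Q∩R| = 8.6936.
|P∩Q∩R| = 0.
|P ∪ Q ∪ R| = 47 − 8.6936 + 0 = 38.31.

38.31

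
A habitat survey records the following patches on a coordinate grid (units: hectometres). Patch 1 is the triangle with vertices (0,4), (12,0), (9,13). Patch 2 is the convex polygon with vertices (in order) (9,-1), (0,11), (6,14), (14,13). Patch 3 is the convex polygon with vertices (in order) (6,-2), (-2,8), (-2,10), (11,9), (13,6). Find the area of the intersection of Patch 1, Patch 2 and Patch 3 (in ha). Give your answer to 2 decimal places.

The intersection is the polygon with vertices (3,7), (5.429,9.429), (9.904,9.084), (10.963,4.495), (10.466,3.103), (8.71,1.097), (7,1.667).
By the shoelace formula its area is 43.29.

43.29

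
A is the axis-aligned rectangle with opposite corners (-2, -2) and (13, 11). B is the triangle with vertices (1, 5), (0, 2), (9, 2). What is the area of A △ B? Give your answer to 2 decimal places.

181.50

|A| = 195, |B| = 13.5, |A∩B| = 13.5.
|A △ B| = |A| + |B| − 2·|A∩B| = 195 + 13.5 − 27 = 181.50.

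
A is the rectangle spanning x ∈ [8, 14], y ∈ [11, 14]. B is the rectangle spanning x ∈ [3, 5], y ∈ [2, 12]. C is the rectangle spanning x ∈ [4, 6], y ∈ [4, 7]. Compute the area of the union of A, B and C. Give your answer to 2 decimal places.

41.00

By inclusion–exclusion:
Individual areas: |A| = 18, |B| = 20, |C| = 6.
|A∩B| = 0 (no overlap).
|A∩C| = 0 (no overlap).
|B∩C|: x∈[4,5], y∈[4,7] → 1·3 = 3.
|A∩B∩C| = 0.
|A ∪ B ∪ C| = 44 − 3 + 0 = 41.00.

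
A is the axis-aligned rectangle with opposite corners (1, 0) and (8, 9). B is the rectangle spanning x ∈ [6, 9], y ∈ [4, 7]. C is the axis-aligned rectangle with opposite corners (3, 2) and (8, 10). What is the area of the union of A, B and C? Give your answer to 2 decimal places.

71.00

By inclusion–exclusion:
Individual areas: |A| = 63, |B| = 9, |C| = 40.
|A∩B|: x∈[6,8], y∈[4,7] → 2·3 = 6.
|A∩C|: x∈[3,8], y∈[2,9] → 5·7 = 35.
|B∩C|: x∈[6,8], y∈[4,7] → 2·3 = 6.
|A∩B∩C| = 6.
|A ∪ B ∪ C| = 112 − 47 + 6 = 71.00.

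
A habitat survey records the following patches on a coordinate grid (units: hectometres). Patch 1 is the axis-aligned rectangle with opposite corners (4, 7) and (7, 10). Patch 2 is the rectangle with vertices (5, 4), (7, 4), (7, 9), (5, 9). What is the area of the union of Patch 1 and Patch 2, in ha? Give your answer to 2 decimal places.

15.00

By inclusion–exclusion:
Individual areas: |Patch 1| = 9, |Patch 2| = 10.
|Patch 1∩Patch 2|: x∈[5,7], y∈[7,9] → 2·2 = 4.
|Patch 1 ∪ Patch 2| = 19 − 4 = 15.00.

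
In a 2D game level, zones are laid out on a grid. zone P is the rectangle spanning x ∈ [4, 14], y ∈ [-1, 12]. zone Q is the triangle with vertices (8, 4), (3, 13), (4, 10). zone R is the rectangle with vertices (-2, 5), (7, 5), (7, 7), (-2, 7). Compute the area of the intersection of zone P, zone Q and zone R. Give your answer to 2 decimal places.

0.35

The intersection is the polygon with vertices (7,5.8), (7,5.5), (6,7), (6.333,7).
By the shoelace formula its area is 0.35.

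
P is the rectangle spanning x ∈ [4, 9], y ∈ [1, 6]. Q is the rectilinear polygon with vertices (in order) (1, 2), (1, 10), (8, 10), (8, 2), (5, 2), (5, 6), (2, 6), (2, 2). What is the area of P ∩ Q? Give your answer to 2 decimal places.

12.00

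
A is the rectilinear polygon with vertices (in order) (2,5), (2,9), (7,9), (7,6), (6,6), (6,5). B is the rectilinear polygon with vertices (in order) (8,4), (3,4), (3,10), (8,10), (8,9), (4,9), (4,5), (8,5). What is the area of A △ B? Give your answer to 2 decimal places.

25.00

|A| = 19, |B| = 14, |A∩B| = 4.
|A △ B| = |A| + |B| − 2·|A∩B| = 19 + 14 − 8 = 25.00.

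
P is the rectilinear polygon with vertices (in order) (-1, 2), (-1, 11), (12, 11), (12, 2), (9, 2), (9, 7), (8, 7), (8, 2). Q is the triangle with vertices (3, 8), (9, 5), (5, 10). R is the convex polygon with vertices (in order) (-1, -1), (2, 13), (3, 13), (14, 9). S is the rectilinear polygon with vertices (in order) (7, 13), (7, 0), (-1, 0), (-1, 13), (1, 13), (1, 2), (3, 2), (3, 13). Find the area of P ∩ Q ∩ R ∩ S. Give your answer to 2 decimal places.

7.50

The intersection is the polygon with vertices (5,10), (7,7.5), (7,6), (3,8).
By the shoelace formula its area is 7.50.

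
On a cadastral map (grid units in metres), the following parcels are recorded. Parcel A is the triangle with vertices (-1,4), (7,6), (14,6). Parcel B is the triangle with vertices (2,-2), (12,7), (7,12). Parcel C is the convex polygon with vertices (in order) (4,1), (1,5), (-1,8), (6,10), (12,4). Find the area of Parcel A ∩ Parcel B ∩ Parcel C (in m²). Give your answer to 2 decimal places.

4.28

The intersection is the polygon with vertices (10,6), (10.421,5.579), (10.348,5.513), (4.4,4.72), (4.647,5.412), (7,6).
By the shoelace formula its area is 4.28.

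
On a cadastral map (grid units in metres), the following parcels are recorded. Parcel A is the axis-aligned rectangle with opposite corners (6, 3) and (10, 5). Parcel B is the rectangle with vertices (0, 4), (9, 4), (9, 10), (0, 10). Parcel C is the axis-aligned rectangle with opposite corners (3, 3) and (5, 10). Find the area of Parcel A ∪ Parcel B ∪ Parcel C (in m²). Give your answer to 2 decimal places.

By inclusion–exclusion:
Individual areas: |Parcel A| = 8, |Parcel B| = 54, |Parcel C| = 14.
|Parcel A∩Parcel B|: x∈[6,9], y∈[4,5] → 3·1 = 3.
|Parcel A∩Parcel C| = 0 (no overlap).
|Parcel B∩Parcel C|: x∈[3,5], y∈[4,10] → 2·6 = 12.
|Parcel A∩Parcel B∩Parcel C| = 0.
|Parcel A ∪ Parcel B ∪ Parcel C| = 76 − 15 + 0 = 61.00.

61.00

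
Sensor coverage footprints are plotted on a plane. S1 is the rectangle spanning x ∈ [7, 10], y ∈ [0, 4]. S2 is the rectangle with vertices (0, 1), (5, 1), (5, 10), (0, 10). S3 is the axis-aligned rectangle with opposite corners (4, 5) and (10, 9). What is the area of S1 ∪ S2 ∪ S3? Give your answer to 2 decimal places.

By inclusion–exclusion:
Individual areas: |S1| = 12, |S2| = 45, |S3| = 24.
|S1∩S2| = 0 (no overlap).
|S1∩S3| = 0 (no overlap).
|S2∩S3|: x∈[4,5], y∈[5,9] → 1·4 = 4.
|S1∩S2∩S3| = 0.
|S1 ∪ S2 ∪ S3| = 81 − 4 + 0 = 77.00.

77.00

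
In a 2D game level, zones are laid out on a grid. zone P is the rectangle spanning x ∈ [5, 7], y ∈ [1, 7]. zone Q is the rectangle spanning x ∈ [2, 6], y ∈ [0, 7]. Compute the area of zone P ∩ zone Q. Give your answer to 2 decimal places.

|zone P∩zone Q|: x∈[5,6], y∈[1,7] → 1·6 = 6.

6.00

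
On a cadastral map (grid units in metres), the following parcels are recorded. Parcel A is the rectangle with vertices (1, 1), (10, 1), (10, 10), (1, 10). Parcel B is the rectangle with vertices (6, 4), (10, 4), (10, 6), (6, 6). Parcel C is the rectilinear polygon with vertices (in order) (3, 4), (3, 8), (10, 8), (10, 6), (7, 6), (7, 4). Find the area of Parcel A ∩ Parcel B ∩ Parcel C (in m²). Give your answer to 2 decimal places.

2.00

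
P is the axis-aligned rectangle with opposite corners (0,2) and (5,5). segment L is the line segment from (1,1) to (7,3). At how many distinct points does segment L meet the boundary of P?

2

The segment meets the boundary at (5,2.333), (4,2).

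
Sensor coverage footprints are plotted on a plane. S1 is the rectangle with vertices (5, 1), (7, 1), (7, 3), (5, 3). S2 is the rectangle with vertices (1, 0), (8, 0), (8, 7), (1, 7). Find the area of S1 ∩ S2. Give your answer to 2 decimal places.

|S1∩S2|: x∈[5,7], y∈[1,3] → 2·2 = 4.

4.00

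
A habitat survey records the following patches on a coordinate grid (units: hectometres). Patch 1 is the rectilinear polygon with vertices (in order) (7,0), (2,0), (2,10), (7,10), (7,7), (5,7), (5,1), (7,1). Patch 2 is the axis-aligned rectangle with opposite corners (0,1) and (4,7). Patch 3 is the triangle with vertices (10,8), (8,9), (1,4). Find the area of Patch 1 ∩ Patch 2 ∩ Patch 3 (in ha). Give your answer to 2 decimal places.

1.08

The intersection is the polygon with vertices (4,5.333), (2,4.444), (2,4.714), (4,6.143).
By the shoelace formula its area is 1.08.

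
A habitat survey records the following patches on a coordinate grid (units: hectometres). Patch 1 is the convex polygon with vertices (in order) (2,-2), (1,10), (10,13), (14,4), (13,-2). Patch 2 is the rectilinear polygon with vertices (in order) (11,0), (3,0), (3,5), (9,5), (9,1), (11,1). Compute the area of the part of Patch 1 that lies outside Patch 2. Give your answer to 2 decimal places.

|Patch 1| = 154.5, |Patch 1∩Patch 2| = 32.
|Patch 1 ∖ Patch 2| = |Patch 1| − |Patch 1∩Patch 2| = 154.5 − 32 = 122.50.

122.50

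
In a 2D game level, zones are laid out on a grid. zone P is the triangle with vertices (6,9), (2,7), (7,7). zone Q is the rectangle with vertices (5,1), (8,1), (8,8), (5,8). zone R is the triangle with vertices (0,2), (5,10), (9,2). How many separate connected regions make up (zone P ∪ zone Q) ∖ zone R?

3

(zone P ∪ zone Q) ∖ zone R splits into 3 disjoint pieces (area 0.4602, area 4.45, area 3).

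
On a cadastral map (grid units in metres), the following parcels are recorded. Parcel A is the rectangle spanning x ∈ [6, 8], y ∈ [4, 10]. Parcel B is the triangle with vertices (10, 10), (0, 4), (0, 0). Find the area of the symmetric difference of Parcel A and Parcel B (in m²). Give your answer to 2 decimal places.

27.20

|Parcel A| = 12, |Parcel B| = 20, |Parcel A∩Parcel B| = 2.4.
|Parcel A △ Parcel B| = |Parcel A| + |Parcel B| − 2·|Parcel A∩Parcel B| = 12 + 20 − 4.8 = 27.20.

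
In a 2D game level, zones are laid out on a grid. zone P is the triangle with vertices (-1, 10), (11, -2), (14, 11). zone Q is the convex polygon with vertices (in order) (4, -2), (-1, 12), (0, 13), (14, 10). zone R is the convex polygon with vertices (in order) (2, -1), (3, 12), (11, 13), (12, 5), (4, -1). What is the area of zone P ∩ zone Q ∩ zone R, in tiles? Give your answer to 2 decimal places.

55.37

The intersection is the polygon with vertices (10.441,10.763), (11.303,10.578), (11.717,7.261), (7.182,1.818), (2.571,6.429), (2.866,10.258).
By the shoelace formula its area is 55.37.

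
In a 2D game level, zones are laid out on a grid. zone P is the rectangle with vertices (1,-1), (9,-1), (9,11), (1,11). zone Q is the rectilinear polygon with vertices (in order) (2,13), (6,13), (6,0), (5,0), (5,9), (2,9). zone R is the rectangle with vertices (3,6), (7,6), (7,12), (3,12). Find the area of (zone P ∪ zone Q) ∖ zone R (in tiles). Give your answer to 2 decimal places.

81.00

|zone P ∪ zone Q| = 104.
|(zone P ∪ zone Q) ∩ zone R| = 23.
|(zone P ∪ zone Q) ∖ zone R| = 104 − 23 = 81.00.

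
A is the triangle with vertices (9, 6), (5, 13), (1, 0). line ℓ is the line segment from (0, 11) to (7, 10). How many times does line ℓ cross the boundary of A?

2

The segment meets the boundary at (6.689,10.044), (4.2,10.4).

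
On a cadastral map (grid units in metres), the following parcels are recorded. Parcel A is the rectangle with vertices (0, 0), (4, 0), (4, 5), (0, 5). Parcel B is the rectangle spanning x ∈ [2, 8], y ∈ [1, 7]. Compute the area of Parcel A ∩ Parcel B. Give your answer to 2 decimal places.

|Parcel A∩Parcel B|: x∈[2,4], y∈[1,5] → 2·4 = 8.

8.00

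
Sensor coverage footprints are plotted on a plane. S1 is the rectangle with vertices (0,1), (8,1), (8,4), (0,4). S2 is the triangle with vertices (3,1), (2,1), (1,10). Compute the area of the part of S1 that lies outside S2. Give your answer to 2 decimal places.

|S1| = 24, |S1∩S2| = 2.5.
|S1 ∖ S2| = |S1| − |S1∩S2| = 24 − 2.5 = 21.50.

21.50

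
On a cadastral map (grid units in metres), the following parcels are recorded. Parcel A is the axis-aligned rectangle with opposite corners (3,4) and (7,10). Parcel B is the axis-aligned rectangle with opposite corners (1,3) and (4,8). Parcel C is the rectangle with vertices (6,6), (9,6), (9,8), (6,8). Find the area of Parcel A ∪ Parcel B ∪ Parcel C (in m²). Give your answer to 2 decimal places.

39.00

By inclusion–exclusion:
Individual areas: |Parcel A| = 24, |Parcel B| = 15, |Parcel C| = 6.
|Parcel A∩Parcel B|: x∈[3,4], y∈[4,8] → 1·4 = 4.
|Parcel A∩Parcel C|: x∈[6,7], y∈[6,8] → 1·2 = 2.
|Parcel B∩Parcel C| = 0 (no overlap).
|Parcel A∩Parcel B∩Parcel C| = 0.
|Parcel A ∪ Parcel B ∪ Parcel C| = 45 − 6 + 0 = 39.00.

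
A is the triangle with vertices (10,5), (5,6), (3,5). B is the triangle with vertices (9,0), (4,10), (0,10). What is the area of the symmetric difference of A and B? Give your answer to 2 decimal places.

|A| = 3.5, |B| = 20, |A∩B| = 1.751.
|A △ B| = |A| + |B| − 2·|A∩B| = 3.5 + 20 − 3.5019 = 20.00.

20.00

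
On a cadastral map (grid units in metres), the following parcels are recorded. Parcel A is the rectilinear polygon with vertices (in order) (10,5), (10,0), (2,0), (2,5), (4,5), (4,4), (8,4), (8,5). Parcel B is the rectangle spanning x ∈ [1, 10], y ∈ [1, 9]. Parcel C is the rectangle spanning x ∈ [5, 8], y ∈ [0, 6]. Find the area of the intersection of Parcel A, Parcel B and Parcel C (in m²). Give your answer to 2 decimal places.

9.00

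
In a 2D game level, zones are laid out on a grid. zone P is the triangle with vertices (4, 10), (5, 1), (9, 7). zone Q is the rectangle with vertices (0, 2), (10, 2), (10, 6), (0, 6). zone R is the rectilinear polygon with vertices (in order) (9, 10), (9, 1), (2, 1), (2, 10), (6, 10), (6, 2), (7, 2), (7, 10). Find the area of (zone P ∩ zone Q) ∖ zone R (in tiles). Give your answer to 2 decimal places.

|zone P ∩ zone Q| = 9.3333.
|(zone P ∩ zone Q) ∩ zone R| = 6.5833.
|(zone P ∩ zone Q) ∖ zone R| = 9.3333 − 6.5833 = 2.75.

2.75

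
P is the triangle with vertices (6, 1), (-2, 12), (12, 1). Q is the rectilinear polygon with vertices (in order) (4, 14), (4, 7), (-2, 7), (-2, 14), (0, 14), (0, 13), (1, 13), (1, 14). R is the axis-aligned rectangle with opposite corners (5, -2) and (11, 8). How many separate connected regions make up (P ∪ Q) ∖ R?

(P ∪ Q) ∖ R splits into 2 disjoint pieces (area 48.6713, area 0.3929).

2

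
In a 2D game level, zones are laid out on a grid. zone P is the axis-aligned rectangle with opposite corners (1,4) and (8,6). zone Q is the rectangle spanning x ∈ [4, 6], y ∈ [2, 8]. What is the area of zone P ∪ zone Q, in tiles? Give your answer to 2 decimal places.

By inclusion–exclusion:
Individual areas: |zone P| = 14, |zone Q| = 12.
|zone P∩zone Q|: x∈[4,6], y∈[4,6] → 2·2 = 4.
|zone P ∪ zone Q| = 26 − 4 = 22.00.

22.00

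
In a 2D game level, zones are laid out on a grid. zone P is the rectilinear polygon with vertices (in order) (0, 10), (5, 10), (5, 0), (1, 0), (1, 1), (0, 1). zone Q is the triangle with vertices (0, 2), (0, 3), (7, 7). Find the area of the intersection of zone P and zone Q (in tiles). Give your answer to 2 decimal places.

3.21

The intersection is the polygon with vertices (5,5.571), (0,2), (0,3), (5,5.857).
By the shoelace formula its area is 3.21.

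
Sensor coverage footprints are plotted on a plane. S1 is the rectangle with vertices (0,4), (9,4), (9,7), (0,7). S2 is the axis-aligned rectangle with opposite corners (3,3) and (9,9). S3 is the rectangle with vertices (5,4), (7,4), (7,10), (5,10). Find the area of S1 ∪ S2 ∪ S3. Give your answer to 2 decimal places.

By inclusion–exclusion:
Individual areas: |S1| = 27, |S2| = 36, |S3| = 12.
|S1∩S2|: x∈[3,9], y∈[4,7] → 6·3 = 18.
|S1∩S3|: x∈[5,7], y∈[4,7] → 2·3 = 6.
|S2∩S3|: x∈[5,7], y∈[4,9] → 2·5 = 10.
|S1∩S2∩S3| = 6.
|S1 ∪ S2 ∪ S3| = 75 − 34 + 6 = 47.00.

47.00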